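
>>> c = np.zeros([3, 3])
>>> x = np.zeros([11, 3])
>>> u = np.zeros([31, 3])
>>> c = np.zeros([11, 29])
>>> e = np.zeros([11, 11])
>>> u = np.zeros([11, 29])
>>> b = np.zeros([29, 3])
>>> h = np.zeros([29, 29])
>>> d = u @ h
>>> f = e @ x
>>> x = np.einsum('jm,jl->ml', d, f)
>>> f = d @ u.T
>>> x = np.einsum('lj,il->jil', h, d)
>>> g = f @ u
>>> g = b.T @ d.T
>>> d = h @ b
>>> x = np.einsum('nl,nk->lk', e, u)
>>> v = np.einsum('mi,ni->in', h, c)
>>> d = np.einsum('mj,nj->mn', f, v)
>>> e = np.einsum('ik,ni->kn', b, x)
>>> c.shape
(11, 29)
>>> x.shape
(11, 29)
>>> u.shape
(11, 29)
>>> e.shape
(3, 11)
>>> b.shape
(29, 3)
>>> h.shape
(29, 29)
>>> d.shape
(11, 29)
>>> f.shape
(11, 11)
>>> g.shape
(3, 11)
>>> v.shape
(29, 11)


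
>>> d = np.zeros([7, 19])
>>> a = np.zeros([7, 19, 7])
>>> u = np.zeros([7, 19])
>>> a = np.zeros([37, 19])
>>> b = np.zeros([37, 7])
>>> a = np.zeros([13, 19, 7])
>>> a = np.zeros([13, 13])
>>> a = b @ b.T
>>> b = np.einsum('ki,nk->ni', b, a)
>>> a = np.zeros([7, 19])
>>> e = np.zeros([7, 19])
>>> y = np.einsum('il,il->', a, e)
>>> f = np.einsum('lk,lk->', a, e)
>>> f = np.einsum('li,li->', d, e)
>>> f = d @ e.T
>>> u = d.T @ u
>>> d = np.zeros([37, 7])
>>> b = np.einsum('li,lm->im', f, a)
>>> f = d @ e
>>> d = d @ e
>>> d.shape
(37, 19)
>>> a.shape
(7, 19)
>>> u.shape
(19, 19)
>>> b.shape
(7, 19)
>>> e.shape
(7, 19)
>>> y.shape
()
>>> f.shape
(37, 19)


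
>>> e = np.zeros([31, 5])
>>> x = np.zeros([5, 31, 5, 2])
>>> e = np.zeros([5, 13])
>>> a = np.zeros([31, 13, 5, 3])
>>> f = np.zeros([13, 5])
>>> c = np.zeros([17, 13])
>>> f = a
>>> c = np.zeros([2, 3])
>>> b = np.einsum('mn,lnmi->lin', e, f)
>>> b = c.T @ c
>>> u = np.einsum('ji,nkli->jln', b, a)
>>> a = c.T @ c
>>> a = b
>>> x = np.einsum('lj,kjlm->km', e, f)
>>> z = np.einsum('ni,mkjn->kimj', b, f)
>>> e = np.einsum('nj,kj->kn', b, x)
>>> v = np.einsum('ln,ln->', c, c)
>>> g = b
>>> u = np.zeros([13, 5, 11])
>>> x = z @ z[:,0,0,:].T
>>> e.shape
(31, 3)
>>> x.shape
(13, 3, 31, 13)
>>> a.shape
(3, 3)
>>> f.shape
(31, 13, 5, 3)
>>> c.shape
(2, 3)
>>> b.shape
(3, 3)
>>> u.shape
(13, 5, 11)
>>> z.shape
(13, 3, 31, 5)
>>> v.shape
()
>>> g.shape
(3, 3)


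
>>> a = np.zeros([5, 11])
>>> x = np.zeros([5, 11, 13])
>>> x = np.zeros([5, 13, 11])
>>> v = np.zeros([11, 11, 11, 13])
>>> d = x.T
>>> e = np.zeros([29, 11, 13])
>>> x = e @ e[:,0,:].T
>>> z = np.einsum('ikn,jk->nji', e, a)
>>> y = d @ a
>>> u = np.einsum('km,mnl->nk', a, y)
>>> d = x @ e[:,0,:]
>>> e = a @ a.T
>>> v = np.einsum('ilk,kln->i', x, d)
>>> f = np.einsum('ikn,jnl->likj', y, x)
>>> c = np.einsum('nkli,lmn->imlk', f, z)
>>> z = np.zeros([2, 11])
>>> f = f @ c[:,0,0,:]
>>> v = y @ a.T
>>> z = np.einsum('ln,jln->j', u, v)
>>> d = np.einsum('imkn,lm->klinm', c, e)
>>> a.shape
(5, 11)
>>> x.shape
(29, 11, 29)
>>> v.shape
(11, 13, 5)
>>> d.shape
(13, 5, 29, 11, 5)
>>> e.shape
(5, 5)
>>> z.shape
(11,)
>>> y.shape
(11, 13, 11)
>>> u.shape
(13, 5)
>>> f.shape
(29, 11, 13, 11)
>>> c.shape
(29, 5, 13, 11)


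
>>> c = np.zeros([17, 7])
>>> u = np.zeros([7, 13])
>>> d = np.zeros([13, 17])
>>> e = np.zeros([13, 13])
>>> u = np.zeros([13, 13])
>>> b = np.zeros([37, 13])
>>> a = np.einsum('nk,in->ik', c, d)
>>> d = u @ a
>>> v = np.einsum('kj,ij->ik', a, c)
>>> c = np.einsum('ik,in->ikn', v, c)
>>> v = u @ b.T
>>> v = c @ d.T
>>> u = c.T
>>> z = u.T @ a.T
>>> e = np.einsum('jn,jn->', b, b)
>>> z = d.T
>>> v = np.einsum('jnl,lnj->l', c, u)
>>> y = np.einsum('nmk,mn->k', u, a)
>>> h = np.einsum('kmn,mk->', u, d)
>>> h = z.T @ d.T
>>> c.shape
(17, 13, 7)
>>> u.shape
(7, 13, 17)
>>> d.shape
(13, 7)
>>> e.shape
()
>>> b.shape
(37, 13)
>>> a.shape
(13, 7)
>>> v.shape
(7,)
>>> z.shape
(7, 13)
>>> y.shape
(17,)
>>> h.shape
(13, 13)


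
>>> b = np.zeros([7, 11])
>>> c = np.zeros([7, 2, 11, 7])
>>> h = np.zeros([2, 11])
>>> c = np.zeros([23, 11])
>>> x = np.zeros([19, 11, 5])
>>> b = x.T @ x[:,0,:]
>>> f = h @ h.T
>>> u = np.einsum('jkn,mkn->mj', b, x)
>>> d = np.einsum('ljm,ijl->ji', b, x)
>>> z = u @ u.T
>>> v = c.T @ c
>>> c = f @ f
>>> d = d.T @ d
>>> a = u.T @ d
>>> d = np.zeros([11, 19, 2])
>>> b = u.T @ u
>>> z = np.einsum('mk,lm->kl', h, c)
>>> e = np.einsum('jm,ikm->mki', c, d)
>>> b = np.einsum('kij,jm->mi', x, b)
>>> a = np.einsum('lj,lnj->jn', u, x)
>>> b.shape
(5, 11)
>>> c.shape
(2, 2)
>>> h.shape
(2, 11)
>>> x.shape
(19, 11, 5)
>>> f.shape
(2, 2)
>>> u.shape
(19, 5)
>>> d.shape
(11, 19, 2)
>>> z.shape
(11, 2)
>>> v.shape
(11, 11)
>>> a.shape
(5, 11)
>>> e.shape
(2, 19, 11)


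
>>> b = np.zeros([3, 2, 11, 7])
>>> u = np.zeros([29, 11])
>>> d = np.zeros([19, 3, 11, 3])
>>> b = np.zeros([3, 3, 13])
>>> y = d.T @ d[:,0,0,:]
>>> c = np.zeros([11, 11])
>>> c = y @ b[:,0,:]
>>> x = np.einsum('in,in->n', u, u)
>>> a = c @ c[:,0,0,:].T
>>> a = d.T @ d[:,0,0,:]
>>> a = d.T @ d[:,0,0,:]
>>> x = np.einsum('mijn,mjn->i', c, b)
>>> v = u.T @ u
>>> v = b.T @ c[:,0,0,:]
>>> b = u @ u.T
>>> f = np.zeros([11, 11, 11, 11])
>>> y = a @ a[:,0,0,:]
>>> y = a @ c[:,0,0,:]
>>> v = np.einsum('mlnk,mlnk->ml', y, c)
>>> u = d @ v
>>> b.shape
(29, 29)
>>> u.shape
(19, 3, 11, 11)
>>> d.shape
(19, 3, 11, 3)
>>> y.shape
(3, 11, 3, 13)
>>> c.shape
(3, 11, 3, 13)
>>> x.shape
(11,)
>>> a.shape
(3, 11, 3, 3)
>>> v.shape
(3, 11)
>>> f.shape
(11, 11, 11, 11)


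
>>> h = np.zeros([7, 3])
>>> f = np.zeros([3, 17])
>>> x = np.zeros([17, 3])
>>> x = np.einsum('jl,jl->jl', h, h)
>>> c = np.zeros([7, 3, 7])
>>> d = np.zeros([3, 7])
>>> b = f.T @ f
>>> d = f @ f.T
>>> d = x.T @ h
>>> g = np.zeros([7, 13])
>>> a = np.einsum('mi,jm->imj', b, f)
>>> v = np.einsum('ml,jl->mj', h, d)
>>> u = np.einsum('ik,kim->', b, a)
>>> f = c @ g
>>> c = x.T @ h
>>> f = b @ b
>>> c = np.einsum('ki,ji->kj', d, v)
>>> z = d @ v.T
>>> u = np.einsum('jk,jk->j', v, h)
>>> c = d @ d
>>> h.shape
(7, 3)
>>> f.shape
(17, 17)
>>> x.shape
(7, 3)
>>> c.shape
(3, 3)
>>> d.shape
(3, 3)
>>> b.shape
(17, 17)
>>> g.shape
(7, 13)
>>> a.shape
(17, 17, 3)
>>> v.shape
(7, 3)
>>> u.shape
(7,)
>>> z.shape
(3, 7)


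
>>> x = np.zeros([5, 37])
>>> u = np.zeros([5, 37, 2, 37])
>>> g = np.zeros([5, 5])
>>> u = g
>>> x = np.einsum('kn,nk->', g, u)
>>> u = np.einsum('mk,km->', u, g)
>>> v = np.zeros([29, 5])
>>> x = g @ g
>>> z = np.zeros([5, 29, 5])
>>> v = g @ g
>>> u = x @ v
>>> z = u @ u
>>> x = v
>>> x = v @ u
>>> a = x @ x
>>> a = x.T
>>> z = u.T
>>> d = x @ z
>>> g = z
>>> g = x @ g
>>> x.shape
(5, 5)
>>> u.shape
(5, 5)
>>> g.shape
(5, 5)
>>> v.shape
(5, 5)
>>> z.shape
(5, 5)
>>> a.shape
(5, 5)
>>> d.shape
(5, 5)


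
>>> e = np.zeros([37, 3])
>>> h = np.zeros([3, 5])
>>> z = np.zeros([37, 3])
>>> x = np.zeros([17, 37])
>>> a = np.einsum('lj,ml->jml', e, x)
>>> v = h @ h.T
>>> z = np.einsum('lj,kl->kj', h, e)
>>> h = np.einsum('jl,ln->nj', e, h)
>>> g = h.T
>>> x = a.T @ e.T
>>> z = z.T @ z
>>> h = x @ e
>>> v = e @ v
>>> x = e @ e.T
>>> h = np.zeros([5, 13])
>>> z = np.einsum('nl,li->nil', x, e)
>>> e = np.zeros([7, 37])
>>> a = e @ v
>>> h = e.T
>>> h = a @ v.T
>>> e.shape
(7, 37)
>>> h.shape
(7, 37)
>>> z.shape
(37, 3, 37)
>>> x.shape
(37, 37)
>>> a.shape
(7, 3)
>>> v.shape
(37, 3)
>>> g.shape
(37, 5)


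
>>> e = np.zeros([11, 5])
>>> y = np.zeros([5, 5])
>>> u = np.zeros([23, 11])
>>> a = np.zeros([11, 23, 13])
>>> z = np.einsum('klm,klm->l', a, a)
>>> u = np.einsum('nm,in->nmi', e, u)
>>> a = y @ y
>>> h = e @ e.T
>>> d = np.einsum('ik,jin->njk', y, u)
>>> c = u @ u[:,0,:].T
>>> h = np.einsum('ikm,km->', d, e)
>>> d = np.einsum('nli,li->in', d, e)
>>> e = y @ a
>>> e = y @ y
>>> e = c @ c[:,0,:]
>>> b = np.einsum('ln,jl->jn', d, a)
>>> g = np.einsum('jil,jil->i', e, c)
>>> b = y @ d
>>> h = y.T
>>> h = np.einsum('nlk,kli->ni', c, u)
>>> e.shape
(11, 5, 11)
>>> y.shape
(5, 5)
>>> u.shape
(11, 5, 23)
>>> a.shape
(5, 5)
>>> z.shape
(23,)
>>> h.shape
(11, 23)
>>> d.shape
(5, 23)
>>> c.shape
(11, 5, 11)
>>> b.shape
(5, 23)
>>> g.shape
(5,)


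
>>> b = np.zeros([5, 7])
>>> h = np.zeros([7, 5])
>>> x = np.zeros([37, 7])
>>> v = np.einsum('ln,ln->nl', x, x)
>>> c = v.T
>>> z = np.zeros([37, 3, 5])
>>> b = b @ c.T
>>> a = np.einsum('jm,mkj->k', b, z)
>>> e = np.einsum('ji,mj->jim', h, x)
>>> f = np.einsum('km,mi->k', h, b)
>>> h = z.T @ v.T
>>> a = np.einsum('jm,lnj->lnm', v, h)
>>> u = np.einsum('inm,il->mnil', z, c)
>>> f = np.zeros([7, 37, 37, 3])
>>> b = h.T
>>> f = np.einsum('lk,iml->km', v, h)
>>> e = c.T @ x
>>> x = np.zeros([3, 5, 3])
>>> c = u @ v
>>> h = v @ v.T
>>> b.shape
(7, 3, 5)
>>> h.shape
(7, 7)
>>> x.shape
(3, 5, 3)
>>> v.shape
(7, 37)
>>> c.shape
(5, 3, 37, 37)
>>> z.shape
(37, 3, 5)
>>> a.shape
(5, 3, 37)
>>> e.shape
(7, 7)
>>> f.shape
(37, 3)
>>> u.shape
(5, 3, 37, 7)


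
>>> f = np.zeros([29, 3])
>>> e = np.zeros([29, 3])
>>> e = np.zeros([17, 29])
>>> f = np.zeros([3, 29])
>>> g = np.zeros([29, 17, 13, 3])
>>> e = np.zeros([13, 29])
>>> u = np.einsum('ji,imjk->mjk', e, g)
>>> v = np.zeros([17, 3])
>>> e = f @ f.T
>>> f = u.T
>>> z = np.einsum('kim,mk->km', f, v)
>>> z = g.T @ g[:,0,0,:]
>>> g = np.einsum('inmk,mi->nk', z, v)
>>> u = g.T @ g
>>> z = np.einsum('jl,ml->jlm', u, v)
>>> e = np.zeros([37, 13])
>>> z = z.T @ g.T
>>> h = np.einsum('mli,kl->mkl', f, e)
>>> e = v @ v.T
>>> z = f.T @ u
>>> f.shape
(3, 13, 17)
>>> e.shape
(17, 17)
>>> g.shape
(13, 3)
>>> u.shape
(3, 3)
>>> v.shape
(17, 3)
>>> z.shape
(17, 13, 3)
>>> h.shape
(3, 37, 13)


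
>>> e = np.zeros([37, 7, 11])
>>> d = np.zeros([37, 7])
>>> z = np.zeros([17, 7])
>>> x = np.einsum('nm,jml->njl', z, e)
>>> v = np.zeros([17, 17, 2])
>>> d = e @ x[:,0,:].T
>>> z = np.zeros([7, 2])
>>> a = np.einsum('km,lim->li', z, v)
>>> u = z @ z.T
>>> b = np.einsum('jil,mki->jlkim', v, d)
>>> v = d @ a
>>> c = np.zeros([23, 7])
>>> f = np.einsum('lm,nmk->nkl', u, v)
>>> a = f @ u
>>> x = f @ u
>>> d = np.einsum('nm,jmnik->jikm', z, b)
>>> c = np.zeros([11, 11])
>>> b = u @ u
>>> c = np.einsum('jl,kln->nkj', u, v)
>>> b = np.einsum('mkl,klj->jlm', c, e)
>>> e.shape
(37, 7, 11)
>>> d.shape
(17, 17, 37, 2)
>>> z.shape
(7, 2)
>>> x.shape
(37, 17, 7)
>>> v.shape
(37, 7, 17)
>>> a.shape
(37, 17, 7)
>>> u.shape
(7, 7)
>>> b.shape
(11, 7, 17)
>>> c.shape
(17, 37, 7)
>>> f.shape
(37, 17, 7)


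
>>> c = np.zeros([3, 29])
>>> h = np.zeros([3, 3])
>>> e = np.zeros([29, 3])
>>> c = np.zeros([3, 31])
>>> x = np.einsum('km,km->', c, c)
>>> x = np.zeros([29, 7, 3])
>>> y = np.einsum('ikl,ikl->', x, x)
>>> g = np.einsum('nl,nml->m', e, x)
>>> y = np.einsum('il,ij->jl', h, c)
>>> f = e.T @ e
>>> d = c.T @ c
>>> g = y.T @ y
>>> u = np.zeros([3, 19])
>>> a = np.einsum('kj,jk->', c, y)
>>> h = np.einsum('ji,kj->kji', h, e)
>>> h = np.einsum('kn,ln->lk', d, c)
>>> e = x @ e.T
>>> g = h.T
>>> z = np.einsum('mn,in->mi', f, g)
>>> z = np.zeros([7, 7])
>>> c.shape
(3, 31)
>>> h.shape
(3, 31)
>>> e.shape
(29, 7, 29)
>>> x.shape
(29, 7, 3)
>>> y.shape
(31, 3)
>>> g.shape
(31, 3)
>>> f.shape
(3, 3)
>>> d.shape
(31, 31)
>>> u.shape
(3, 19)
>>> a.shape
()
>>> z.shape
(7, 7)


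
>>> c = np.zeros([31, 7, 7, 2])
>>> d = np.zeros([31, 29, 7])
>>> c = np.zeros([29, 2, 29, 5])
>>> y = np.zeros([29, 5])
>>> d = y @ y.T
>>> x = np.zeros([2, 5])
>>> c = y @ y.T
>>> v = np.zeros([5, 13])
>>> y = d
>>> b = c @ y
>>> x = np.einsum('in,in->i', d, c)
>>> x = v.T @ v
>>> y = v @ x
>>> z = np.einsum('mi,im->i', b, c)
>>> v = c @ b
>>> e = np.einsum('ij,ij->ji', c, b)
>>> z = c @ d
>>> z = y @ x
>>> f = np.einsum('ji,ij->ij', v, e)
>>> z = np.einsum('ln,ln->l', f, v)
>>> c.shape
(29, 29)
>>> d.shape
(29, 29)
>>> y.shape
(5, 13)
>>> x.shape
(13, 13)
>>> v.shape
(29, 29)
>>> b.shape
(29, 29)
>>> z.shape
(29,)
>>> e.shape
(29, 29)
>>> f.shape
(29, 29)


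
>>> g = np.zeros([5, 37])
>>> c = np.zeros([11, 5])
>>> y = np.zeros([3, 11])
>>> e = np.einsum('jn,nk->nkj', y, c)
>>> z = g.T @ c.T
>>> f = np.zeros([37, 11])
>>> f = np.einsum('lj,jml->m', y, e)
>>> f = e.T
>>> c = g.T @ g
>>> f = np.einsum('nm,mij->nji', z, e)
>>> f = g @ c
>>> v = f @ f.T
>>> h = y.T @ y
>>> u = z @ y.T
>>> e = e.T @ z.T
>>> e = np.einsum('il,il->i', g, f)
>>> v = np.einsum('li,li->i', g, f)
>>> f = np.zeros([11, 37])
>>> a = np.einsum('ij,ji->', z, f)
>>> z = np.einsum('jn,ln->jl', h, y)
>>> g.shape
(5, 37)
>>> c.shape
(37, 37)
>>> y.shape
(3, 11)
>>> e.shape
(5,)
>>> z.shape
(11, 3)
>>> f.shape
(11, 37)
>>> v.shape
(37,)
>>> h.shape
(11, 11)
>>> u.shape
(37, 3)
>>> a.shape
()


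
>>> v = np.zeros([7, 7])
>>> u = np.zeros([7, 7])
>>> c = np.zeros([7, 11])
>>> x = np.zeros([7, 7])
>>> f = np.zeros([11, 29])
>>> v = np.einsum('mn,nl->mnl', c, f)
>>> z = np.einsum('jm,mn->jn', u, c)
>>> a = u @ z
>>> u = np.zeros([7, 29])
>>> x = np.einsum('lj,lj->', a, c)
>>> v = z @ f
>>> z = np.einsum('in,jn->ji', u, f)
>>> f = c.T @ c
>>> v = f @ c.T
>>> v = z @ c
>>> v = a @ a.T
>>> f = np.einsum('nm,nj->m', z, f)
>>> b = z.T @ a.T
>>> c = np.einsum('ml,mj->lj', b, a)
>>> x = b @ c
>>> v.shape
(7, 7)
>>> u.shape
(7, 29)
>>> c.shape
(7, 11)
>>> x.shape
(7, 11)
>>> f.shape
(7,)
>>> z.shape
(11, 7)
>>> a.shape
(7, 11)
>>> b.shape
(7, 7)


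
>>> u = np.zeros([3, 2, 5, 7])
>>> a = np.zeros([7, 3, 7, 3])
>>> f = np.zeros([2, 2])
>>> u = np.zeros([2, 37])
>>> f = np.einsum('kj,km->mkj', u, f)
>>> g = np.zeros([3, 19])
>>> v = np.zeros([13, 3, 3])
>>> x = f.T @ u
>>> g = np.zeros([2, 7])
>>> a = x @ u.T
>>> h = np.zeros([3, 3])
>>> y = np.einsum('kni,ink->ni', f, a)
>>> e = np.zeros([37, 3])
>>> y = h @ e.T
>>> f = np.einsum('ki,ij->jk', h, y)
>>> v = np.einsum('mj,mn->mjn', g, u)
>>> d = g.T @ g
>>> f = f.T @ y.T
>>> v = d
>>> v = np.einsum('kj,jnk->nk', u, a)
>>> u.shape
(2, 37)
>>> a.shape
(37, 2, 2)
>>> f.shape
(3, 3)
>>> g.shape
(2, 7)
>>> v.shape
(2, 2)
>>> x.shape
(37, 2, 37)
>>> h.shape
(3, 3)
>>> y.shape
(3, 37)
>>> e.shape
(37, 3)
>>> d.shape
(7, 7)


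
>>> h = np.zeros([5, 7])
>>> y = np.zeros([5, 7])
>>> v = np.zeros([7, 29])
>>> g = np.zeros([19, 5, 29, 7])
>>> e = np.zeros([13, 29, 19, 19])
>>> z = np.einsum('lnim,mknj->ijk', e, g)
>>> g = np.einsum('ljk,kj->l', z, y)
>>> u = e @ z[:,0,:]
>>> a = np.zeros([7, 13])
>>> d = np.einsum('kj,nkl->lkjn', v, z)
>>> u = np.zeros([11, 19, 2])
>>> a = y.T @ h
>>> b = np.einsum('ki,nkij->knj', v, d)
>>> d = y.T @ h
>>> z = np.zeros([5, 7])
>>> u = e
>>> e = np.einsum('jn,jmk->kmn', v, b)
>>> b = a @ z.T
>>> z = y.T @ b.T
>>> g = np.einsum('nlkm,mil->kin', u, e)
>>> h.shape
(5, 7)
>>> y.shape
(5, 7)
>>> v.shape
(7, 29)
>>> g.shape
(19, 5, 13)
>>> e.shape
(19, 5, 29)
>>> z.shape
(7, 7)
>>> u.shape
(13, 29, 19, 19)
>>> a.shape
(7, 7)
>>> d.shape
(7, 7)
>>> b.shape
(7, 5)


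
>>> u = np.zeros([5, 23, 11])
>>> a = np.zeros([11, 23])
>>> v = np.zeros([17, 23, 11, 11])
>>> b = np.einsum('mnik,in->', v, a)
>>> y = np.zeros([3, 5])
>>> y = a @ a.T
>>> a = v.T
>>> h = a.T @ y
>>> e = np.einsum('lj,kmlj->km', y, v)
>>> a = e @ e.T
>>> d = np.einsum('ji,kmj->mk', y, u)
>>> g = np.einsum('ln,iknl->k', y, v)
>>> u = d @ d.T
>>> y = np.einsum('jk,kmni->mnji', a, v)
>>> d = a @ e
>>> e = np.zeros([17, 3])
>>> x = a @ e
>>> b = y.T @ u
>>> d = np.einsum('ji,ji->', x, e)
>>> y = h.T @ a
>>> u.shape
(23, 23)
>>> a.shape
(17, 17)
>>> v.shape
(17, 23, 11, 11)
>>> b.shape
(11, 17, 11, 23)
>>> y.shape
(11, 11, 23, 17)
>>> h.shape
(17, 23, 11, 11)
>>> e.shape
(17, 3)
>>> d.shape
()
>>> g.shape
(23,)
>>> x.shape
(17, 3)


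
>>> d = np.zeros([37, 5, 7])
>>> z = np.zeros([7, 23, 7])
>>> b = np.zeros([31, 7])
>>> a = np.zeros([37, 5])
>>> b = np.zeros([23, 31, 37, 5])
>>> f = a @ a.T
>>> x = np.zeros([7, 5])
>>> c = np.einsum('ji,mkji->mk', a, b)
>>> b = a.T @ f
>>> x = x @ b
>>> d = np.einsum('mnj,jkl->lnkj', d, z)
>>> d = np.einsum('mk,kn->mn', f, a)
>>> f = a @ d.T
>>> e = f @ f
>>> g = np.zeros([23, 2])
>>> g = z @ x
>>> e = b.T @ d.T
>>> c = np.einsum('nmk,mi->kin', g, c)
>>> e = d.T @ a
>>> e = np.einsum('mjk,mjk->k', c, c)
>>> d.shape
(37, 5)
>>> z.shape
(7, 23, 7)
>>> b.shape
(5, 37)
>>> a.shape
(37, 5)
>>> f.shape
(37, 37)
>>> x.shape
(7, 37)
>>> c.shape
(37, 31, 7)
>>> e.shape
(7,)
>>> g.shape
(7, 23, 37)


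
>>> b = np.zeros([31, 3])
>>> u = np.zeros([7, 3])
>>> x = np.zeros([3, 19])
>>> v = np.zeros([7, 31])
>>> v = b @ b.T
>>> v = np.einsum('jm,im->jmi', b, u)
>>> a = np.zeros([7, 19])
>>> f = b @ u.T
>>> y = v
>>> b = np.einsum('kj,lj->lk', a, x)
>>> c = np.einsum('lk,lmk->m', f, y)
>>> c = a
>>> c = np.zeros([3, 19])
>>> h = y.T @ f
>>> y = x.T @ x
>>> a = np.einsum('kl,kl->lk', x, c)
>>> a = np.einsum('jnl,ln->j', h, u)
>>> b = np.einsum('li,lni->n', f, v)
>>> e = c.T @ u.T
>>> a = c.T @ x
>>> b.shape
(3,)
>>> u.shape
(7, 3)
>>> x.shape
(3, 19)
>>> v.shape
(31, 3, 7)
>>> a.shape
(19, 19)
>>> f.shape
(31, 7)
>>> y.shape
(19, 19)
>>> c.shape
(3, 19)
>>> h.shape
(7, 3, 7)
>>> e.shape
(19, 7)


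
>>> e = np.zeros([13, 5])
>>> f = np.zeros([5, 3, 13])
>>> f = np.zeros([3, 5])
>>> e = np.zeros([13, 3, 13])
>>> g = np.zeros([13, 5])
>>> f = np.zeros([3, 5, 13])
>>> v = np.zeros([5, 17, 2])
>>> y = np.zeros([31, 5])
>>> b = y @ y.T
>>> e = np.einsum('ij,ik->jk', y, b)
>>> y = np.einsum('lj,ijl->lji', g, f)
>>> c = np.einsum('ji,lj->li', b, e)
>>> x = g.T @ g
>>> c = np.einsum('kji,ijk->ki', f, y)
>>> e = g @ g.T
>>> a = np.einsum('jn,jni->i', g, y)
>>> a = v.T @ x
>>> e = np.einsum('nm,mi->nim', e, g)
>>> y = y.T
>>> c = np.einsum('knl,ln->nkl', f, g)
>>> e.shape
(13, 5, 13)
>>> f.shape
(3, 5, 13)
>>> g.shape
(13, 5)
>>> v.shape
(5, 17, 2)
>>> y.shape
(3, 5, 13)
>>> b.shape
(31, 31)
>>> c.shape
(5, 3, 13)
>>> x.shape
(5, 5)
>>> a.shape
(2, 17, 5)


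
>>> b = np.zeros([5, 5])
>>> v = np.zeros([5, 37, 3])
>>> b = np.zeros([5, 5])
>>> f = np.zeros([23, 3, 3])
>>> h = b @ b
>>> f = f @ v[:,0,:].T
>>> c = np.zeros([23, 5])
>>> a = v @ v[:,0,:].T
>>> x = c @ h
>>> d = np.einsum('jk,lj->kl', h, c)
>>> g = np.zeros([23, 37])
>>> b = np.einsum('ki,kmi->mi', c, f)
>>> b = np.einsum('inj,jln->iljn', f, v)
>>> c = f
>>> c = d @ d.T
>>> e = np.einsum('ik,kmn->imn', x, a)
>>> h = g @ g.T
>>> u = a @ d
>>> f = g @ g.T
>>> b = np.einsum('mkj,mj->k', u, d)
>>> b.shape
(37,)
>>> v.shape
(5, 37, 3)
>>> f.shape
(23, 23)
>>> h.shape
(23, 23)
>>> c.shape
(5, 5)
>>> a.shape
(5, 37, 5)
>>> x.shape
(23, 5)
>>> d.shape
(5, 23)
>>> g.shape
(23, 37)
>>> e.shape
(23, 37, 5)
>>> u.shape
(5, 37, 23)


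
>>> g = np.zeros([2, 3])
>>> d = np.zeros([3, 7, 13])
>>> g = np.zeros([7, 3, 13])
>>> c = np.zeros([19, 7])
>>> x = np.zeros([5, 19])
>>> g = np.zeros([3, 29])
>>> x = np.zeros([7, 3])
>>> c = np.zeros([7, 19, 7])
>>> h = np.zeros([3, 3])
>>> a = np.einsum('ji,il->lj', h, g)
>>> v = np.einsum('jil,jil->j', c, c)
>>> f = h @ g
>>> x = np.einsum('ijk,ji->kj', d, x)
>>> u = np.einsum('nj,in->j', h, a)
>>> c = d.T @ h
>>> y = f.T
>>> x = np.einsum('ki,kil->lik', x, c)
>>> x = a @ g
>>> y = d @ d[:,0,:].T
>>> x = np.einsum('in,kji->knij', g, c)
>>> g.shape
(3, 29)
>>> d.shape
(3, 7, 13)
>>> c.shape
(13, 7, 3)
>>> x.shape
(13, 29, 3, 7)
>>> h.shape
(3, 3)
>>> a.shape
(29, 3)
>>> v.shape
(7,)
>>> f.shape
(3, 29)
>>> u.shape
(3,)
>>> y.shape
(3, 7, 3)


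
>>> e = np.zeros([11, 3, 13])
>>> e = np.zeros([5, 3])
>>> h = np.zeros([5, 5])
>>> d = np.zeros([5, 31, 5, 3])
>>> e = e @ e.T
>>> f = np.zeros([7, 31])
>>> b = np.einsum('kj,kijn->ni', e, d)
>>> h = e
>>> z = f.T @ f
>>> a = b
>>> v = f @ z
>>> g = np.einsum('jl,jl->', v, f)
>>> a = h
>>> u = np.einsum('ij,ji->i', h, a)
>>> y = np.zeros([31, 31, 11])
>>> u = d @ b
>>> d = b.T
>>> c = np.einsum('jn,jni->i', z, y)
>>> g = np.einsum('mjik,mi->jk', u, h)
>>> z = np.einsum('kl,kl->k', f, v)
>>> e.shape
(5, 5)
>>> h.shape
(5, 5)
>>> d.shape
(31, 3)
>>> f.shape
(7, 31)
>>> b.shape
(3, 31)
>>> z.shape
(7,)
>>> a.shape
(5, 5)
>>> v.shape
(7, 31)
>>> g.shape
(31, 31)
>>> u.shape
(5, 31, 5, 31)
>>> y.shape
(31, 31, 11)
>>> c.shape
(11,)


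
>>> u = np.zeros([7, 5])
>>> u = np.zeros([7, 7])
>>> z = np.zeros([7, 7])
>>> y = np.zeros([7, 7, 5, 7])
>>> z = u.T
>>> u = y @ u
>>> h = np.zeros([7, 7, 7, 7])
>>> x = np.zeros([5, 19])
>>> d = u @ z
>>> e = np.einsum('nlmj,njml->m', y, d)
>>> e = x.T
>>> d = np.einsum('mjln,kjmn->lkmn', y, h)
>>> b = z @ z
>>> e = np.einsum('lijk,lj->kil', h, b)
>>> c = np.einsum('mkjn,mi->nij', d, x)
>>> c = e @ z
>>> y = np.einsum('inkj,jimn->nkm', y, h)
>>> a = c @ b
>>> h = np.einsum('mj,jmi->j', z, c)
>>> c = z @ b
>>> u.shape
(7, 7, 5, 7)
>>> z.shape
(7, 7)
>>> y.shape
(7, 5, 7)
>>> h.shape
(7,)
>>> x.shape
(5, 19)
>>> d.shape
(5, 7, 7, 7)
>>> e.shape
(7, 7, 7)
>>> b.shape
(7, 7)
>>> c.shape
(7, 7)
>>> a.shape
(7, 7, 7)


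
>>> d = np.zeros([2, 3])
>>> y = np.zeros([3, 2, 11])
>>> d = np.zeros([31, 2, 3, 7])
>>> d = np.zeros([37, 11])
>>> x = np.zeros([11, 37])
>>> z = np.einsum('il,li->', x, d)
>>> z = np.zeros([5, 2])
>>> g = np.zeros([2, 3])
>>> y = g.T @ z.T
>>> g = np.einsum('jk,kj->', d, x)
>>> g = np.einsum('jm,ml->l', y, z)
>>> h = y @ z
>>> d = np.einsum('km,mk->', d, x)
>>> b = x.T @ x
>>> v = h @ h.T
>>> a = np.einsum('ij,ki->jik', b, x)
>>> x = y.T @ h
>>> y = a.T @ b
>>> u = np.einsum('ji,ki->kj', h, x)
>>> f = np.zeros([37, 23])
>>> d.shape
()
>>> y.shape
(11, 37, 37)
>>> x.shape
(5, 2)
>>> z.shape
(5, 2)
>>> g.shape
(2,)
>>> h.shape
(3, 2)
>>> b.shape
(37, 37)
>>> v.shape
(3, 3)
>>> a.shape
(37, 37, 11)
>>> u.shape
(5, 3)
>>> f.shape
(37, 23)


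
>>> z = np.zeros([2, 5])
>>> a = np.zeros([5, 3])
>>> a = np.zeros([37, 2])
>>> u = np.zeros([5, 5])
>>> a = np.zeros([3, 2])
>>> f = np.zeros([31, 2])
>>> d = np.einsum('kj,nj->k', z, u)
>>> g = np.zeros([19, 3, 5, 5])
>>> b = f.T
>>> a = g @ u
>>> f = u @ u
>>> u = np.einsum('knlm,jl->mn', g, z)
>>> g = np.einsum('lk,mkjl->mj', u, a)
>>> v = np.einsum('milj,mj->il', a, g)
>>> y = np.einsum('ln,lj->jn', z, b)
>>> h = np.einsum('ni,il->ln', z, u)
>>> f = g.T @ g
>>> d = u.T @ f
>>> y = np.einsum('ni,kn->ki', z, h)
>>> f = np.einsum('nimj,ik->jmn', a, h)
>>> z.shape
(2, 5)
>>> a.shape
(19, 3, 5, 5)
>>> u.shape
(5, 3)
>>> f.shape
(5, 5, 19)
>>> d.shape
(3, 5)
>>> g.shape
(19, 5)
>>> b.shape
(2, 31)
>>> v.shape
(3, 5)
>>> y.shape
(3, 5)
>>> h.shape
(3, 2)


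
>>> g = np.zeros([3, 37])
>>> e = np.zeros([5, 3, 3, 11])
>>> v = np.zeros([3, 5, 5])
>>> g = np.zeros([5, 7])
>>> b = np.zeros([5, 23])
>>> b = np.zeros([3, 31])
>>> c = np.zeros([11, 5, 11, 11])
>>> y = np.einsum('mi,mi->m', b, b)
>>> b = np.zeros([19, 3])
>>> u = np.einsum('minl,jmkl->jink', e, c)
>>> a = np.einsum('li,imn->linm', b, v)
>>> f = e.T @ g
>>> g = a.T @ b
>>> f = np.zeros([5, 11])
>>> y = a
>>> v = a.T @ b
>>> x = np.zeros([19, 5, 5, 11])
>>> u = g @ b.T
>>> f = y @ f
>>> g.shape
(5, 5, 3, 3)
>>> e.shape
(5, 3, 3, 11)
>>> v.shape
(5, 5, 3, 3)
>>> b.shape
(19, 3)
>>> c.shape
(11, 5, 11, 11)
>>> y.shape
(19, 3, 5, 5)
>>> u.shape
(5, 5, 3, 19)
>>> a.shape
(19, 3, 5, 5)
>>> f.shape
(19, 3, 5, 11)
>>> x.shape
(19, 5, 5, 11)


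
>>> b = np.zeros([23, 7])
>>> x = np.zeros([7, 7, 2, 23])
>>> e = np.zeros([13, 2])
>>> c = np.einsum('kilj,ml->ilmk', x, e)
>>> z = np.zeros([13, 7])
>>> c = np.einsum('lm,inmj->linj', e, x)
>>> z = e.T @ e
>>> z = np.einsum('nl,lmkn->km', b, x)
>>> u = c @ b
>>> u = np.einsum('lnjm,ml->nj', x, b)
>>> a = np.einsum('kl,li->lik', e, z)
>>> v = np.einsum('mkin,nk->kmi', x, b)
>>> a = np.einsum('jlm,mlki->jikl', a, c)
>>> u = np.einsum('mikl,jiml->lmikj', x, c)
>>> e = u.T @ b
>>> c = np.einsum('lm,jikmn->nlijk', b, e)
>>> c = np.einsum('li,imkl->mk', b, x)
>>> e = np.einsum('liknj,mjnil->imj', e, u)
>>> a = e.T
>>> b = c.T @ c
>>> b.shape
(2, 2)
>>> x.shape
(7, 7, 2, 23)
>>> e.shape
(2, 23, 7)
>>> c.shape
(7, 2)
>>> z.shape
(2, 7)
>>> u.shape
(23, 7, 7, 2, 13)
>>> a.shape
(7, 23, 2)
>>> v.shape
(7, 7, 2)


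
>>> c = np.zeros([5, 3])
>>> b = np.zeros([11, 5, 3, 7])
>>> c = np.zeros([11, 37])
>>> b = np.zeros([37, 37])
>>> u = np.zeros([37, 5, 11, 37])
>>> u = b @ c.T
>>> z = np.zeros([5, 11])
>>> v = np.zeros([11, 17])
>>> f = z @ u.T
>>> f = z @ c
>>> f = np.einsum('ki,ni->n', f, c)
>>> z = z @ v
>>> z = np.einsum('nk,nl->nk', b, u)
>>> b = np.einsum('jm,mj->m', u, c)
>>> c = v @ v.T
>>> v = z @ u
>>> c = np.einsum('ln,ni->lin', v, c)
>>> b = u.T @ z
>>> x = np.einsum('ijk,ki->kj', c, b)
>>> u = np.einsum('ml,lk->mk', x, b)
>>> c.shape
(37, 11, 11)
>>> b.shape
(11, 37)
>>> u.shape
(11, 37)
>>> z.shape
(37, 37)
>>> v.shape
(37, 11)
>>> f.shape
(11,)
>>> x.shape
(11, 11)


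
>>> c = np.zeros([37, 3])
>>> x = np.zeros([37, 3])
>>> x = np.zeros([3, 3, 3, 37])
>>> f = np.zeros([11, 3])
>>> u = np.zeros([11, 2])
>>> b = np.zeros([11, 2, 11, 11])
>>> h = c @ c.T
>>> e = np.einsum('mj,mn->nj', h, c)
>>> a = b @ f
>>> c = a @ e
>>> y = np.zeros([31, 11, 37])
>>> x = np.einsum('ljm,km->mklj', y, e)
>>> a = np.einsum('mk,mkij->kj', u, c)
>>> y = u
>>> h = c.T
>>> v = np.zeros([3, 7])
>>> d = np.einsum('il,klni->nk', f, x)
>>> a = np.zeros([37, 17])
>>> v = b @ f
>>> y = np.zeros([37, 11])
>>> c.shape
(11, 2, 11, 37)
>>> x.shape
(37, 3, 31, 11)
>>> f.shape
(11, 3)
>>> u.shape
(11, 2)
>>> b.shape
(11, 2, 11, 11)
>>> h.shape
(37, 11, 2, 11)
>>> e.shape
(3, 37)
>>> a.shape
(37, 17)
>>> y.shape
(37, 11)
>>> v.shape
(11, 2, 11, 3)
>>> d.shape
(31, 37)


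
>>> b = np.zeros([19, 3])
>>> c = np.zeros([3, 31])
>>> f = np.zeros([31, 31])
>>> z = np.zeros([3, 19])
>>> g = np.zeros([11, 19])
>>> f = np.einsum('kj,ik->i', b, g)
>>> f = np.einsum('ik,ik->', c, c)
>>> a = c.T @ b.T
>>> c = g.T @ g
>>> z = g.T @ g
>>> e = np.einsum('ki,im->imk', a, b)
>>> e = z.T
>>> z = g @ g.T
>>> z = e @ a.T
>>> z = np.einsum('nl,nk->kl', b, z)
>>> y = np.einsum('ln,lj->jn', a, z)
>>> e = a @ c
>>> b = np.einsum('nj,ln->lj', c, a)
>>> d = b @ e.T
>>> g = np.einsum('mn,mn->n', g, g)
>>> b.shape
(31, 19)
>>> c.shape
(19, 19)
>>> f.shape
()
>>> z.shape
(31, 3)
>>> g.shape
(19,)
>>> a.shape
(31, 19)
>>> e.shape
(31, 19)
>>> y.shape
(3, 19)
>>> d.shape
(31, 31)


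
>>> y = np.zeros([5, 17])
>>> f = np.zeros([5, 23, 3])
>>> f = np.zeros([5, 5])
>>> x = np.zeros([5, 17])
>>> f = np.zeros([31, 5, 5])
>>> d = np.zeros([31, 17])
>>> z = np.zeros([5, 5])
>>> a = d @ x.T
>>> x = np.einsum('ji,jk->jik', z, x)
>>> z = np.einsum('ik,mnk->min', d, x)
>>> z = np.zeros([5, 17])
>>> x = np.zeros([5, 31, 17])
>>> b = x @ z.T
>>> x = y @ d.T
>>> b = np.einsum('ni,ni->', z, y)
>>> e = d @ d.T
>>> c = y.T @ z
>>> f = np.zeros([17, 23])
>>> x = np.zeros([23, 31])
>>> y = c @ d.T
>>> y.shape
(17, 31)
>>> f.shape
(17, 23)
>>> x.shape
(23, 31)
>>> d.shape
(31, 17)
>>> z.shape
(5, 17)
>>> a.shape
(31, 5)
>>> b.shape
()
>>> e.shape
(31, 31)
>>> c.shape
(17, 17)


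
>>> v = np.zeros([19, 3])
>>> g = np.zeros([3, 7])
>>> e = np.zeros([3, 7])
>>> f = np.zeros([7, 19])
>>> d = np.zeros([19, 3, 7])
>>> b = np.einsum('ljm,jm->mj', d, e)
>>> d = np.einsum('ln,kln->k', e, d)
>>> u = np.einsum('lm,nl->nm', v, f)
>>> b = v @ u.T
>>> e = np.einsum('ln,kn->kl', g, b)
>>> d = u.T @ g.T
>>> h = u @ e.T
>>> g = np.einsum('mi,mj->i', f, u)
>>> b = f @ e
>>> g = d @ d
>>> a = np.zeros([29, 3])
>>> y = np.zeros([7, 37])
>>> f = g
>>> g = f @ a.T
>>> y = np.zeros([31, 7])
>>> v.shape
(19, 3)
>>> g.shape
(3, 29)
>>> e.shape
(19, 3)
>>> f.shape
(3, 3)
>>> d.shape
(3, 3)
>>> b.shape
(7, 3)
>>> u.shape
(7, 3)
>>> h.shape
(7, 19)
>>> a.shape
(29, 3)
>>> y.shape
(31, 7)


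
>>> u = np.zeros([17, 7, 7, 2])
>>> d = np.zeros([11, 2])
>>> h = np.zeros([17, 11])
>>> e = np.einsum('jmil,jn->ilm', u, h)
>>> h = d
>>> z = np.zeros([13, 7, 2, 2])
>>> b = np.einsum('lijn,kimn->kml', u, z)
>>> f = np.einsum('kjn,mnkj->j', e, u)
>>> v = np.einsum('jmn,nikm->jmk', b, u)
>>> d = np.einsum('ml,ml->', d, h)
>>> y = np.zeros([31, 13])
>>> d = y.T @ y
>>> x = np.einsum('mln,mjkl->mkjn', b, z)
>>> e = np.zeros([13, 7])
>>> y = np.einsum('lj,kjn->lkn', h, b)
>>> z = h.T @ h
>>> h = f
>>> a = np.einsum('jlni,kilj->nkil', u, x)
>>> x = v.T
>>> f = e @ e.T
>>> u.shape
(17, 7, 7, 2)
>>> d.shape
(13, 13)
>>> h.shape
(2,)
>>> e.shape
(13, 7)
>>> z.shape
(2, 2)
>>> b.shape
(13, 2, 17)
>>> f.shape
(13, 13)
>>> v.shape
(13, 2, 7)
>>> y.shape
(11, 13, 17)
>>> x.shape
(7, 2, 13)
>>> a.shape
(7, 13, 2, 7)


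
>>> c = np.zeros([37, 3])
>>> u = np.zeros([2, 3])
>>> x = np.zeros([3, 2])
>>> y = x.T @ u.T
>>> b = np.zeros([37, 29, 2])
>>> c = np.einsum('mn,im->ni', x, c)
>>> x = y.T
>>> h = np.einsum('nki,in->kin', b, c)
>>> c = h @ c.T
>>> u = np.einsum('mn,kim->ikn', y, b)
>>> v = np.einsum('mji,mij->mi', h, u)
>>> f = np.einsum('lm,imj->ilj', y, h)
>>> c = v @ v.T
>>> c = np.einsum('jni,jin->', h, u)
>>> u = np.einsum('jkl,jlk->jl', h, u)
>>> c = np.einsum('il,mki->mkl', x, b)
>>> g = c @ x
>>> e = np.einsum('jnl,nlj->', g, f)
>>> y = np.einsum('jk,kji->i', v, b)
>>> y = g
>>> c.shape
(37, 29, 2)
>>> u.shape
(29, 37)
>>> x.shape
(2, 2)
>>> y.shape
(37, 29, 2)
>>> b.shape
(37, 29, 2)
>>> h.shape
(29, 2, 37)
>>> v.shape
(29, 37)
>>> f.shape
(29, 2, 37)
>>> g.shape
(37, 29, 2)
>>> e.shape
()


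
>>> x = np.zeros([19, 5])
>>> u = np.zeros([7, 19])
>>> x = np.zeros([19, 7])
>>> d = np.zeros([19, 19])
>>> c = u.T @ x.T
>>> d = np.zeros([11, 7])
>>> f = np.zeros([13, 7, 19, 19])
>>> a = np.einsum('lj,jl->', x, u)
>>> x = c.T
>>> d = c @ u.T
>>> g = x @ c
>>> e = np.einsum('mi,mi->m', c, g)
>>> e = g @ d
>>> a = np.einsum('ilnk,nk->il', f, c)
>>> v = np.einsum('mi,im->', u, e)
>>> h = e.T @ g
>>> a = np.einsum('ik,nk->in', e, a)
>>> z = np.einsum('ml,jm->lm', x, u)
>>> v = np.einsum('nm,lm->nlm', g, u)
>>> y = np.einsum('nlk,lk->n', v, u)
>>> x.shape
(19, 19)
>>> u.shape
(7, 19)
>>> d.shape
(19, 7)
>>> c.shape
(19, 19)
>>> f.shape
(13, 7, 19, 19)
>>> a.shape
(19, 13)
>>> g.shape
(19, 19)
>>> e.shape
(19, 7)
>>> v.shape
(19, 7, 19)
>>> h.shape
(7, 19)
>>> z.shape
(19, 19)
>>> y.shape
(19,)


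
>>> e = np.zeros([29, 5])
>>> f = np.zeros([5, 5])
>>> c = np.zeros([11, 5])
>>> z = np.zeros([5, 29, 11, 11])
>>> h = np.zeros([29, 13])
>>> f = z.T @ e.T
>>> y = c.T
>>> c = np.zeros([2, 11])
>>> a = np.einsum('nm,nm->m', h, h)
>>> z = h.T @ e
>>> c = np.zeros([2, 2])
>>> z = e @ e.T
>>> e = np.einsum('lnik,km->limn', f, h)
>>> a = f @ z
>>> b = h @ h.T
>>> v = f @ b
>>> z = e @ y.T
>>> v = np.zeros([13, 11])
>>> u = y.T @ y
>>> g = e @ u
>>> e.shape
(11, 29, 13, 11)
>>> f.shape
(11, 11, 29, 29)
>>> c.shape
(2, 2)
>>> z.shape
(11, 29, 13, 5)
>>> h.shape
(29, 13)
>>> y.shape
(5, 11)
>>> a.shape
(11, 11, 29, 29)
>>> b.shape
(29, 29)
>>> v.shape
(13, 11)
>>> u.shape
(11, 11)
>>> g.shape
(11, 29, 13, 11)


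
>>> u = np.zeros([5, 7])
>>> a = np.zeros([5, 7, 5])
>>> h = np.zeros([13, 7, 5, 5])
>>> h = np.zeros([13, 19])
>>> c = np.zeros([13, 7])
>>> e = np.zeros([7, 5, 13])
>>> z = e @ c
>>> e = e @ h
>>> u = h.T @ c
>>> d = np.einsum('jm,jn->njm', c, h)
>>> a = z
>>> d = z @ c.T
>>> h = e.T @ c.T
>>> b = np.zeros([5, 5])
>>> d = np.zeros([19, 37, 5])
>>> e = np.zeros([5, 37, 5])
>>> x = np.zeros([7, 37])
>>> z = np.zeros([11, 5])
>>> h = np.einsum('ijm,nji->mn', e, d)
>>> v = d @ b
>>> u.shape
(19, 7)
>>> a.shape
(7, 5, 7)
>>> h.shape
(5, 19)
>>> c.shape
(13, 7)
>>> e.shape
(5, 37, 5)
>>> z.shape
(11, 5)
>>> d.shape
(19, 37, 5)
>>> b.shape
(5, 5)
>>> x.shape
(7, 37)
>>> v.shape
(19, 37, 5)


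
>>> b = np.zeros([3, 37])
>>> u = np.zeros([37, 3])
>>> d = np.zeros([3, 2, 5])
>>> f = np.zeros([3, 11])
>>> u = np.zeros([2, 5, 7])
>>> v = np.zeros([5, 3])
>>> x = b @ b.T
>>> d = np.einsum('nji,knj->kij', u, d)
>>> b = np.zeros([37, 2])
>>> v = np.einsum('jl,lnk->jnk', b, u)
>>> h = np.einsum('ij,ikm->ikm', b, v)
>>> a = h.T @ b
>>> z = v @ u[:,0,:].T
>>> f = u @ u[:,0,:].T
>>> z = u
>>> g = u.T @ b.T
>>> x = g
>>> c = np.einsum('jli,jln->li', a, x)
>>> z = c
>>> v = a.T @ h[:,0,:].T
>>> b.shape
(37, 2)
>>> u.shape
(2, 5, 7)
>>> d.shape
(3, 7, 5)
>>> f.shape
(2, 5, 2)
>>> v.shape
(2, 5, 37)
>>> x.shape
(7, 5, 37)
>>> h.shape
(37, 5, 7)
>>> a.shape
(7, 5, 2)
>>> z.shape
(5, 2)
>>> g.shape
(7, 5, 37)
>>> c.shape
(5, 2)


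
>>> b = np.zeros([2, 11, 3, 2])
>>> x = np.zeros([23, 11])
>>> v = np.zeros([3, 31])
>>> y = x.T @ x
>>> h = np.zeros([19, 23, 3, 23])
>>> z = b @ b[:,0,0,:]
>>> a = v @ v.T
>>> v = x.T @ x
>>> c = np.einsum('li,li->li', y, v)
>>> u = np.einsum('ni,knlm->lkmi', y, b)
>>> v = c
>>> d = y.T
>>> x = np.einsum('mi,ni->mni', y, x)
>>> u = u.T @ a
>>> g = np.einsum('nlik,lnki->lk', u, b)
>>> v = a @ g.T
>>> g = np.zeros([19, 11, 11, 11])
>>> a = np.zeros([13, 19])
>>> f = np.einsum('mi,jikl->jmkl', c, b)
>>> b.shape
(2, 11, 3, 2)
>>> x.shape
(11, 23, 11)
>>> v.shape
(3, 2)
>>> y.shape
(11, 11)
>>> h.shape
(19, 23, 3, 23)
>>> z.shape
(2, 11, 3, 2)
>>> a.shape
(13, 19)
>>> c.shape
(11, 11)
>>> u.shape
(11, 2, 2, 3)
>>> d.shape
(11, 11)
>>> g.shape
(19, 11, 11, 11)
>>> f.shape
(2, 11, 3, 2)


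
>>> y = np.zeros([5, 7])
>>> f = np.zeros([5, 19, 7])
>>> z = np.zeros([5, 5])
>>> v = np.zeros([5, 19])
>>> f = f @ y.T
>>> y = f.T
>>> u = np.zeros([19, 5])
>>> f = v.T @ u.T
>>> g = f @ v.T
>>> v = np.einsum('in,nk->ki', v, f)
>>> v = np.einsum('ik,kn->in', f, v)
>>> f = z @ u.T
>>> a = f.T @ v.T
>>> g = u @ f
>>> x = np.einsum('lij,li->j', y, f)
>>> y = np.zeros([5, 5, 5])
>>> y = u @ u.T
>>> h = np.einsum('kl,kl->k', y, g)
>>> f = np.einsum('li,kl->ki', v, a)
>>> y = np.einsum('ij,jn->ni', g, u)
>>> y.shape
(5, 19)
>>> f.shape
(19, 5)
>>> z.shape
(5, 5)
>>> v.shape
(19, 5)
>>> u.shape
(19, 5)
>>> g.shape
(19, 19)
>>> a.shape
(19, 19)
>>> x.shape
(5,)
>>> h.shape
(19,)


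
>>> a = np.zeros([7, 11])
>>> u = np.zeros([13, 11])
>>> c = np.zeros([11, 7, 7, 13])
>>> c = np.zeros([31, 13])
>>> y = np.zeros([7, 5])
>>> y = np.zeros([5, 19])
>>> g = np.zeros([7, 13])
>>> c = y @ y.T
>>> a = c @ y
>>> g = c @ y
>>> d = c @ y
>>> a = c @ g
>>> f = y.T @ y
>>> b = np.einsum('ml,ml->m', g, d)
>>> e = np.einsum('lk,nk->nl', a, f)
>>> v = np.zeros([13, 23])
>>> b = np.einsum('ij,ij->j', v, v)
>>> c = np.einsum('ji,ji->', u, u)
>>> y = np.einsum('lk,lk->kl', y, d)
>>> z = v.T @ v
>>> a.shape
(5, 19)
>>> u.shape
(13, 11)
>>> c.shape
()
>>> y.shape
(19, 5)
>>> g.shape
(5, 19)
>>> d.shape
(5, 19)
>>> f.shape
(19, 19)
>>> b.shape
(23,)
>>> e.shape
(19, 5)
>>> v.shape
(13, 23)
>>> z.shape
(23, 23)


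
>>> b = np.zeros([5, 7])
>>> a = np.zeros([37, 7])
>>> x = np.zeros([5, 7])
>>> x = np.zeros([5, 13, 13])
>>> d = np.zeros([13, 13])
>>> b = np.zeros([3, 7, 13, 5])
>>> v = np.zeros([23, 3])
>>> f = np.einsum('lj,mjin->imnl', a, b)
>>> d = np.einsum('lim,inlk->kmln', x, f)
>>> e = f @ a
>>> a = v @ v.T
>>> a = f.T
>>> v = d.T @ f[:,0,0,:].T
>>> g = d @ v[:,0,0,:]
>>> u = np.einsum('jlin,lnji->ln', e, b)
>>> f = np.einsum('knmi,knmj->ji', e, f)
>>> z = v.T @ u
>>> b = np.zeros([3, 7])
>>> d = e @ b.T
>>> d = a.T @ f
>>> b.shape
(3, 7)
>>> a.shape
(37, 5, 3, 13)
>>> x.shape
(5, 13, 13)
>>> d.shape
(13, 3, 5, 7)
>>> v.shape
(3, 5, 13, 13)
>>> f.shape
(37, 7)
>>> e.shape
(13, 3, 5, 7)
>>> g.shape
(37, 13, 5, 13)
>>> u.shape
(3, 7)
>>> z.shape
(13, 13, 5, 7)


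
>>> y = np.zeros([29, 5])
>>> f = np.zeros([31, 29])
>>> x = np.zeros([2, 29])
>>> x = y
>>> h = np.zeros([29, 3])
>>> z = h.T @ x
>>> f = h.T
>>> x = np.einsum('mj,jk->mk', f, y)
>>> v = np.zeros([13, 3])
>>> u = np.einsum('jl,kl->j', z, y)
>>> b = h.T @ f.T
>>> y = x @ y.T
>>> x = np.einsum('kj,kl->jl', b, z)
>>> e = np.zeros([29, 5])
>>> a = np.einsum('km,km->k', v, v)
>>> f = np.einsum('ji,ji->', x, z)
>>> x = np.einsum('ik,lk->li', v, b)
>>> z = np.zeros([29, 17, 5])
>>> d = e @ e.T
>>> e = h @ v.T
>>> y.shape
(3, 29)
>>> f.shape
()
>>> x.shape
(3, 13)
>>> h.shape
(29, 3)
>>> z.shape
(29, 17, 5)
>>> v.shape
(13, 3)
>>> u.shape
(3,)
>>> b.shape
(3, 3)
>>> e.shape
(29, 13)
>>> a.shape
(13,)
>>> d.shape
(29, 29)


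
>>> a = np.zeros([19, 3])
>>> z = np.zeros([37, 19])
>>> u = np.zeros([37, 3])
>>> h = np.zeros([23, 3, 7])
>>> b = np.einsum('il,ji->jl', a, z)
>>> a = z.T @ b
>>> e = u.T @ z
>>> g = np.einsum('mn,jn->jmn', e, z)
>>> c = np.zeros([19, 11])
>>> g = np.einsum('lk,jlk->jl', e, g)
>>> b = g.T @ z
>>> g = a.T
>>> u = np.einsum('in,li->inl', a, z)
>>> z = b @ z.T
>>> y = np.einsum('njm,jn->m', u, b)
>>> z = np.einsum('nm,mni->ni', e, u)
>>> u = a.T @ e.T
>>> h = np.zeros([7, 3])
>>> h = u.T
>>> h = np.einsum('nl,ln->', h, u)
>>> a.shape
(19, 3)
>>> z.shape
(3, 37)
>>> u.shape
(3, 3)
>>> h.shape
()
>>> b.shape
(3, 19)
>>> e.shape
(3, 19)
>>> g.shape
(3, 19)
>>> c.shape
(19, 11)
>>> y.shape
(37,)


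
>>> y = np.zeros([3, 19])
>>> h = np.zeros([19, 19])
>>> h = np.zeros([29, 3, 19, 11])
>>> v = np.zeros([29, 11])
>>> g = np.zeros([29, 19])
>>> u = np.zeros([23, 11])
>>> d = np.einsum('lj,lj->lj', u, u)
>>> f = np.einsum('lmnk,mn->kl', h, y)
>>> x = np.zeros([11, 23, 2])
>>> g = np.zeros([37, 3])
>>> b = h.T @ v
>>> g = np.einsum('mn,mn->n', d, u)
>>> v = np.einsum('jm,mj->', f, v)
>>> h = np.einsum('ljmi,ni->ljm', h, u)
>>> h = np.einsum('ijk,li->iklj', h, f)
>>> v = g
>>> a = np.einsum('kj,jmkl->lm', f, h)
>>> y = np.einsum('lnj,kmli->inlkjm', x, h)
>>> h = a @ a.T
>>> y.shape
(3, 23, 11, 29, 2, 19)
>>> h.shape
(3, 3)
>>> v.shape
(11,)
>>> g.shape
(11,)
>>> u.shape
(23, 11)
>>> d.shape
(23, 11)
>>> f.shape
(11, 29)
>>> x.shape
(11, 23, 2)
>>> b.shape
(11, 19, 3, 11)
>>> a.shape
(3, 19)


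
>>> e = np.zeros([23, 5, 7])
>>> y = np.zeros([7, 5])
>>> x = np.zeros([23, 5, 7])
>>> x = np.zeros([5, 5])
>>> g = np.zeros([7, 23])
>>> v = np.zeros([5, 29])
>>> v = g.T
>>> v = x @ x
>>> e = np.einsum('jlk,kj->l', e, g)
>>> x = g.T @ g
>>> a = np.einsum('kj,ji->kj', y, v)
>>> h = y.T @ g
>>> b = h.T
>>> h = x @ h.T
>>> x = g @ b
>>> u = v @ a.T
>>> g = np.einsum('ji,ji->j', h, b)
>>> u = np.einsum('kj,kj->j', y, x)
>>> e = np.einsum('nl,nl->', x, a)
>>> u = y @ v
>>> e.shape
()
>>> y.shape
(7, 5)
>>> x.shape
(7, 5)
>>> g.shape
(23,)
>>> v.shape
(5, 5)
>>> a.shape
(7, 5)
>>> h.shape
(23, 5)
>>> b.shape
(23, 5)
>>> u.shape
(7, 5)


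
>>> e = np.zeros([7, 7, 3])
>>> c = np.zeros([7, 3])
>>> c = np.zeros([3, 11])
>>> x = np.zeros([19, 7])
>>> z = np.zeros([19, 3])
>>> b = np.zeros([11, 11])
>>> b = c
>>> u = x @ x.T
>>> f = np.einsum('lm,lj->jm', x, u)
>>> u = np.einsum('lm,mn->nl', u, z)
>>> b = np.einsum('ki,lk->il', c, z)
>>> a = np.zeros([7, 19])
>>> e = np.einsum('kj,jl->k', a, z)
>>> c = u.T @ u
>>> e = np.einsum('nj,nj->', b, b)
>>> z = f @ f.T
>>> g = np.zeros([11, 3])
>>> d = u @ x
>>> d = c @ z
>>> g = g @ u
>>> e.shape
()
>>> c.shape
(19, 19)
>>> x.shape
(19, 7)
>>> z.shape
(19, 19)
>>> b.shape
(11, 19)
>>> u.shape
(3, 19)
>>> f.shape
(19, 7)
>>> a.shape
(7, 19)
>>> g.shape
(11, 19)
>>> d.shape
(19, 19)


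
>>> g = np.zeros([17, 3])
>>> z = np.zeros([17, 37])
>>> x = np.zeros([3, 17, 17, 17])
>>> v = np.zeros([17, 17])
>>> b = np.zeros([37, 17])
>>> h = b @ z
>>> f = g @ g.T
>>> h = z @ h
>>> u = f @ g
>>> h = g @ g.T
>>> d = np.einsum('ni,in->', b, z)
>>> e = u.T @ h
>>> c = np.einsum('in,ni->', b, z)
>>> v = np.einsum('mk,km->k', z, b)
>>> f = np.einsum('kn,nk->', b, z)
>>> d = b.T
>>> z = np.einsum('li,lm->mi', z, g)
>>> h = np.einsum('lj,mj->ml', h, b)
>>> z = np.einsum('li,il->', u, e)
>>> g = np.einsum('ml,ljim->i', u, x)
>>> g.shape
(17,)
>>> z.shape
()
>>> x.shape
(3, 17, 17, 17)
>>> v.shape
(37,)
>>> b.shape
(37, 17)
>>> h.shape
(37, 17)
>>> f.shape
()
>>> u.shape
(17, 3)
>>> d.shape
(17, 37)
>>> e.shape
(3, 17)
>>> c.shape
()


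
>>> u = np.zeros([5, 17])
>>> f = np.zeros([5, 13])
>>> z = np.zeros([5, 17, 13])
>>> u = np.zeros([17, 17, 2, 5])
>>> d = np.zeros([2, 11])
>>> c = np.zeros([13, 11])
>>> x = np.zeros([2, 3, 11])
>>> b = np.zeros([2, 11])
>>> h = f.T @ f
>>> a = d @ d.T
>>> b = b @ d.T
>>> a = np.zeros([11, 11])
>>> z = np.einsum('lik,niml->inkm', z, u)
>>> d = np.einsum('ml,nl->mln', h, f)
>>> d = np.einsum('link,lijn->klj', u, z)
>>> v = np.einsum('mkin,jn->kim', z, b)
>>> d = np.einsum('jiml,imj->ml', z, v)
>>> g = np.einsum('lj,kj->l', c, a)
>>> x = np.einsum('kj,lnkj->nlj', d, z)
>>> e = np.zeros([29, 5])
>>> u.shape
(17, 17, 2, 5)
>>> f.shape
(5, 13)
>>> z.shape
(17, 17, 13, 2)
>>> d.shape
(13, 2)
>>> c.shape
(13, 11)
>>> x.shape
(17, 17, 2)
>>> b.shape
(2, 2)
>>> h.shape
(13, 13)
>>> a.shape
(11, 11)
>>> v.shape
(17, 13, 17)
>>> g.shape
(13,)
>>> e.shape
(29, 5)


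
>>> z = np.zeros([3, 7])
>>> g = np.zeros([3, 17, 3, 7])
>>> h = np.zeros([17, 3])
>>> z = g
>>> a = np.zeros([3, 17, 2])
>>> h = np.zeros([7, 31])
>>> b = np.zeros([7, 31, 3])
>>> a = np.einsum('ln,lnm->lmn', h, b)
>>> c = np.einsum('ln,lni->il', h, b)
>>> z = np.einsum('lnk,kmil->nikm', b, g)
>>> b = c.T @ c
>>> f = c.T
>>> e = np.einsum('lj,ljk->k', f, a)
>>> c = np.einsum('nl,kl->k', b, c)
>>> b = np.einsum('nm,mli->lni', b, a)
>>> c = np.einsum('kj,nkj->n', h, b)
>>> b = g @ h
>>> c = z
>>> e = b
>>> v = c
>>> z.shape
(31, 3, 3, 17)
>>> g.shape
(3, 17, 3, 7)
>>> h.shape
(7, 31)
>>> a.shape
(7, 3, 31)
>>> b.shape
(3, 17, 3, 31)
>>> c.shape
(31, 3, 3, 17)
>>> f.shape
(7, 3)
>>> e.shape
(3, 17, 3, 31)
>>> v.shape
(31, 3, 3, 17)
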